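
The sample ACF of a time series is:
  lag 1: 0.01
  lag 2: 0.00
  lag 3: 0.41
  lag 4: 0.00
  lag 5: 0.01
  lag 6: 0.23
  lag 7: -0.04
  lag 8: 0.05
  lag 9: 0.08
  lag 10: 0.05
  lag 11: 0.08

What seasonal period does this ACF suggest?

The largest autocorrelation is r_3 = 0.41, with a weaker echo at lag 6 (0.23); the remaining lags stay at or below 0.08.
The dominant spike at lag 3 indicates a seasonal period of 3.

3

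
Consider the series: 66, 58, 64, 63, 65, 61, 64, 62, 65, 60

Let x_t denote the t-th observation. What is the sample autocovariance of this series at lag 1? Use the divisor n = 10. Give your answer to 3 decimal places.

Mean x̄ = (66 + 58 + 64 + 63 + 65 + 61 + 64 + 62 + 65 + 60)/10 = 62.8000
Σ_{t=1}^{9}(x_t−x̄)(x_{t+1}−x̄) = -35.4400
γ_1 = -35.4400 / 10 = -3.544

-3.544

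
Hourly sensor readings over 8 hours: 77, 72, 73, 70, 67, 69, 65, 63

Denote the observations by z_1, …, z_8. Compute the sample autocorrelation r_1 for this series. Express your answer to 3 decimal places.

Mean z̄ = (77 + 72 + 73 + 70 + 67 + 69 + 65 + 63)/8 = 69.5000
Deviations from mean: 7.5000, 2.5000, 3.5000, 0.5000, -2.5000, -0.5000, -4.5000, -6.5000
Numerator Σ_{t=1}^{7}(z_t−z̄)(z_{t+1}−z̄) = 60.7500
Denominator Σ(z_t−z̄)² = 144.0000
r_1 = 60.7500 / 144.0000 = 0.422

0.422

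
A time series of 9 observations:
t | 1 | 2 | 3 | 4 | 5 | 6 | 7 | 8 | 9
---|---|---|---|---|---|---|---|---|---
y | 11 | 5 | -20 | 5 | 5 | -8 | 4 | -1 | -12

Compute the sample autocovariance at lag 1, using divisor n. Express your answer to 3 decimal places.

Mean ȳ = (11 + 5 − 20 + 5 + 5 − 8 + 4 − 1 − 12)/9 = -1.2222
Σ_{t=1}^{8}(y_t−ȳ)(y_{t+1}−ȳ) = -197.7160
γ_1 = -197.7160 / 9 = -21.968

-21.968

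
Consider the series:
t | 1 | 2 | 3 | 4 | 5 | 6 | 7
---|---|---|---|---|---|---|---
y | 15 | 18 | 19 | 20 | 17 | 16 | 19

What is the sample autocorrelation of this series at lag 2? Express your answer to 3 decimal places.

-0.442

Mean ȳ = (15 + 18 + 19 + 20 + 17 + 16 + 19)/7 = 17.7143
Deviations from mean: -2.7143, 0.2857, 1.2857, 2.2857, -0.7143, -1.7143, 1.2857
Numerator Σ_{t=1}^{5}(y_t−ȳ)(y_{t+2}−ȳ) = -8.5918
Denominator Σ(y_t−ȳ)² = 19.4286
r_2 = -8.5918 / 19.4286 = -0.442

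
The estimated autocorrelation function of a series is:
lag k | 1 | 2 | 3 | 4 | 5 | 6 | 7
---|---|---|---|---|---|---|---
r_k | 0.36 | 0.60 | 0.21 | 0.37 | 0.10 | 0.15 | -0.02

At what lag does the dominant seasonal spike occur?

The largest autocorrelation is r_2 = 0.60, with a weaker echo at lag 4 (0.37); the remaining lags stay at or below 0.36.
The dominant spike at lag 2 indicates a seasonal period of 2.

2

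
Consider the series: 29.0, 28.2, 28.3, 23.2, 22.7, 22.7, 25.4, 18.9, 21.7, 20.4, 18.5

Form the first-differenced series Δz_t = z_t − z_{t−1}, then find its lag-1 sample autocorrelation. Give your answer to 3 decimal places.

First differences Δz: -0.8, 0.1, -5.1, -0.5, 0.0, 2.7, -6.5, 2.8, -1.3, -1.9
Mean of differences = -1.0500
Numerator Σ(Δz_t−Δz̄)(Δz_{t+1}−Δz̄) = -44.2525
Denominator Σ(Δz_t−Δz̄)² = 78.5650
r_1(Δz) = -44.2525 / 78.5650 = -0.563

-0.563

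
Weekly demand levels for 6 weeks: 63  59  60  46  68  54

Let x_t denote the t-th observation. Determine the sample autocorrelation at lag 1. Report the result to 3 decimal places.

Mean x̄ = (63 + 59 + 60 + 46 + 68 + 54)/6 = 58.3333
Deviations from mean: 4.6667, 0.6667, 1.6667, -12.3333, 9.6667, -4.3333
Σ(x_t−x̄)(x_{t+1}−x̄) = (3.1111) + (1.1111) + (-20.5556) + (-119.2222) + (-41.8889) = -177.4444
Denominator Σ(x_t−x̄)² = 289.3333
r_1 = -177.4444 / 289.3333 = -0.613

-0.613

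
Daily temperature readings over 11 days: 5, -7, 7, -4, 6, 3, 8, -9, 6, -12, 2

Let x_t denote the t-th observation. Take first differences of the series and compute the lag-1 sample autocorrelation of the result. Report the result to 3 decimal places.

First differences Δx: -12, 14, -11, 10, -3, 5, -17, 15, -18, 14
Mean of differences = -0.3000
Numerator Σ(Δx_t−Δx̄)(Δx_{t+1}−Δx̄) = -1340.5900
Denominator Σ(Δx_t−Δx̄)² = 1628.1000
r_1(Δx) = -1340.5900 / 1628.1000 = -0.823

-0.823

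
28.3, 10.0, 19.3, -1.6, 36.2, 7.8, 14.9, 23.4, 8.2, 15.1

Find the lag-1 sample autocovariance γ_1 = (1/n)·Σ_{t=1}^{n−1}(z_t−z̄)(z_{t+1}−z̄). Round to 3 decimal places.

Mean z̄ = (28.3 + 10.0 + 19.3 − 1.6 + 36.2 + 7.8 + 14.9 + 23.4 + 8.2 + 15.1)/10 = 16.1600
Σ_{t=1}^{9}(z_t−z̄)(z_{t+1}−z̄) = -721.1176
γ_1 = -721.1176 / 10 = -72.112

-72.112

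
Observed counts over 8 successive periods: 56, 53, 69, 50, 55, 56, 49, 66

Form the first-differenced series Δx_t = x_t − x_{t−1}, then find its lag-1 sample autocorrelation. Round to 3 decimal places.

First differences Δx: -3, 16, -19, 5, 1, -7, 17
Mean of differences = 1.4286
Numerator Σ(Δx_t−Δx̄)(Δx_{t+1}−Δx̄) = -564.3265
Denominator Σ(Δx_t−Δx̄)² = 975.7143
r_1(Δx) = -564.3265 / 975.7143 = -0.578

-0.578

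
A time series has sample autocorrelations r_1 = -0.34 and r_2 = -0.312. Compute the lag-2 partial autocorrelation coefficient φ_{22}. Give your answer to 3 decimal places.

φ_{22} = (r_2 − r_1²) / (1 − r_1²)
r_1² = (-0.34)² = 0.1156
Numerator = -0.312 − 0.1156 = -0.4276; denominator = 1 − 0.1156 = 0.8844
φ_{22} = -0.4276 / 0.8844 = -0.483

-0.483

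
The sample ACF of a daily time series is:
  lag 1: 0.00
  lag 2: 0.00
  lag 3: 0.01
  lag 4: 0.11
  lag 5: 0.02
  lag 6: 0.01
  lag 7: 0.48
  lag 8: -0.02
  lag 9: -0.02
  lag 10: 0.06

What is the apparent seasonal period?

7

The largest autocorrelation is r_7 = 0.48; the remaining lags stay at or below 0.11.
The dominant spike at lag 7 indicates a seasonal period of 7.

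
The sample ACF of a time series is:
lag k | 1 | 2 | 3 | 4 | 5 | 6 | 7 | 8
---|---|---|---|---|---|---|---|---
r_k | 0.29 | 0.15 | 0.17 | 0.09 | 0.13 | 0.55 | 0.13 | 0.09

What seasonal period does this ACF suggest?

6

The largest autocorrelation is r_6 = 0.55; the remaining lags stay at or below 0.29. The elevated value at lag 1 (0.29), dropping to 0.15 at lag 2, reflects decaying short-term dependence rather than seasonality.
The dominant spike at lag 6 indicates a seasonal period of 6.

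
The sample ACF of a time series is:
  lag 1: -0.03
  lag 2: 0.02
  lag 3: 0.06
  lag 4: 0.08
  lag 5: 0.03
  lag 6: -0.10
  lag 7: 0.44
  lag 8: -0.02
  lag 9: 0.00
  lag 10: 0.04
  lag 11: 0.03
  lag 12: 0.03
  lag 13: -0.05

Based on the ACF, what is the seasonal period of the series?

The largest autocorrelation is r_7 = 0.44; the remaining lags stay at or below 0.08.
The dominant spike at lag 7 indicates a seasonal period of 7.

7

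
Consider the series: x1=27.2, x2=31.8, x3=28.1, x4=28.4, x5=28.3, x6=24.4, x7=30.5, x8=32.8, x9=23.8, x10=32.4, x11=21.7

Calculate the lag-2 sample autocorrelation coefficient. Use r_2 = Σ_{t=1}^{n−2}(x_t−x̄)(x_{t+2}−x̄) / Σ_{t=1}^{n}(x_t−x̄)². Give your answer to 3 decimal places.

0.153

Mean x̄ = (27.2 + 31.8 + 28.1 + 28.4 + 28.3 + 24.4 + 30.5 + 32.8 + 23.8 + 32.4 + 21.7)/11 = 28.1273
Numerator Σ_{t=1}^{9}(x_t−x̄)(x_{t+2}−x̄) = 20.5094
Denominator Σ(x_t−x̄)² = 134.1018
r_2 = 20.5094 / 134.1018 = 0.153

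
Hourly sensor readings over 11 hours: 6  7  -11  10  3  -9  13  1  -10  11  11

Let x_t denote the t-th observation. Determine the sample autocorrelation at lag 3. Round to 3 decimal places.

0.588

Mean x̄ = (6 + 7 − 11 + 10 + 3 − 9 + 13 + 1 − 10 + 11 + 11)/11 = 2.9091
Numerator Σ_{t=1}^{8}(x_t−x̄)(x_{t+3}−x̄) = 479.2479
Denominator Σ(x_t−x̄)² = 814.9091
r_3 = 479.2479 / 814.9091 = 0.588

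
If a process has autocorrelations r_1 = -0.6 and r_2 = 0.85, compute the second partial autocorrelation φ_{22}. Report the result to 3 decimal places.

0.766

φ_{22} = (r_2 − r_1²) / (1 − r_1²)
r_1² = (-0.6)² = 0.36
Numerator = 0.85 − 0.3600 = 0.4900; denominator = 1 − 0.3600 = 0.6400
φ_{22} = 0.4900 / 0.6400 = 0.766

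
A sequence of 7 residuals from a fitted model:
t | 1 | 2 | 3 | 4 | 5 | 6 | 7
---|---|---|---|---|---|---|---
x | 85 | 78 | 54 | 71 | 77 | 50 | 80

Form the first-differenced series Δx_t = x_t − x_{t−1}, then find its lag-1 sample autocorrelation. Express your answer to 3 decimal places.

-0.440

First differences Δx: -7, -24, 17, 6, -27, 30
Mean of differences = -0.8333
Numerator Σ(Δx_t−Δx̄)(Δx_{t+1}−Δx̄) = -1134.0278
Denominator Σ(Δx_t−Δx̄)² = 2574.8333
r_1(Δx) = -1134.0278 / 2574.8333 = -0.440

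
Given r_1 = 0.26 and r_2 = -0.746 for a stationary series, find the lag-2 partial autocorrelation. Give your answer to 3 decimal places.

-0.873

φ_{22} = (r_2 − r_1²) / (1 − r_1²)
r_1² = (0.26)² = 0.0676
Numerator = -0.746 − 0.0676 = -0.8136; denominator = 1 − 0.0676 = 0.9324
φ_{22} = -0.8136 / 0.9324 = -0.873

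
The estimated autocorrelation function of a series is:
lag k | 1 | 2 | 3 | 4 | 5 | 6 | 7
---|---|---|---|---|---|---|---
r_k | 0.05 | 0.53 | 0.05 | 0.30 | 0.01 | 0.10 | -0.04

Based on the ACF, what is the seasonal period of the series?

2

The largest autocorrelation is r_2 = 0.53, with a weaker echo at lag 4 (0.30); the remaining lags stay at or below 0.10.
The dominant spike at lag 2 indicates a seasonal period of 2.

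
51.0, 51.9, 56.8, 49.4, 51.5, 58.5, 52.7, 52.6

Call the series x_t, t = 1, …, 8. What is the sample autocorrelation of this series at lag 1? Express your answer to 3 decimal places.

Mean x̄ = (51.0 + 51.9 + 56.8 + 49.4 + 51.5 + 58.5 + 52.7 + 52.6)/8 = 53.0500
Numerator Σ_{t=1}^{7}(x_t−x̄)(x_{t+1}−x̄) = -20.1825
Denominator Σ(x_t−x̄)² = 65.3400
r_1 = -20.1825 / 65.3400 = -0.309

-0.309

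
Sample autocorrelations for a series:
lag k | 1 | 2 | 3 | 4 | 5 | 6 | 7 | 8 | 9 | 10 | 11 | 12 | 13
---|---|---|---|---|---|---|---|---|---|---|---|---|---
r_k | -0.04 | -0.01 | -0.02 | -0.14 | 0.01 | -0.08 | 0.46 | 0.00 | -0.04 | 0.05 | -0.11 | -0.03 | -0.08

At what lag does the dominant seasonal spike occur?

The largest autocorrelation is r_7 = 0.46; the remaining lags stay at or below 0.05.
The dominant spike at lag 7 indicates a seasonal period of 7.

7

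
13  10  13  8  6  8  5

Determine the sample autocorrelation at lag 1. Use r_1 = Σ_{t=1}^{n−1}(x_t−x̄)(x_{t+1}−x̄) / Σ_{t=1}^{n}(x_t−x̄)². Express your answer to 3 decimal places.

0.233

Mean x̄ = (13 + 10 + 13 + 8 + 6 + 8 + 5)/7 = 9.0000
Deviations from mean: 4.0000, 1.0000, 4.0000, -1.0000, -3.0000, -1.0000, -4.0000
Σ(x_t−x̄)(x_{t+1}−x̄) = (4.0000) + (4.0000) + (-4.0000) + (3.0000) + (3.0000) + (4.0000) = 14.0000
Denominator Σ(x_t−x̄)² = 60.0000
r_1 = 14.0000 / 60.0000 = 0.233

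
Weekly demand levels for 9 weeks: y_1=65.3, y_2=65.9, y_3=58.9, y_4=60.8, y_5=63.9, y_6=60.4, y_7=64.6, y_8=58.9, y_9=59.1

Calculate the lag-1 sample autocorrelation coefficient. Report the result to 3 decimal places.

-0.060

Mean ȳ = (65.3 + 65.9 + 58.9 + 60.8 + 63.9 + 60.4 + 64.6 + 58.9 + 59.1)/9 = 61.9778
Numerator Σ_{t=1}^{8}(y_t−ȳ)(y_{t+1}−ȳ) = -4.0638
Denominator Σ(y_t−ȳ)² = 68.0956
r_1 = -4.0638 / 68.0956 = -0.060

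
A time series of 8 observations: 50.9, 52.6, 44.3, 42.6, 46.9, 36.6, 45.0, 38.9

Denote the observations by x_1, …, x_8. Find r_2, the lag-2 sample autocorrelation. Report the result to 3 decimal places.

0.214

Mean x̄ = (50.9 + 52.6 + 44.3 + 42.6 + 46.9 + 36.6 + 45.0 + 38.9)/8 = 44.7250
Deviations from mean: 6.1750, 7.8750, -0.4250, -2.1250, 2.1750, -8.1250, 0.2750, -5.8250
Numerator Σ_{t=1}^{6}(x_t−x̄)(x_{t+2}−x̄) = 44.9088
Denominator Σ(x_t−x̄)² = 209.5950
r_2 = 44.9088 / 209.5950 = 0.214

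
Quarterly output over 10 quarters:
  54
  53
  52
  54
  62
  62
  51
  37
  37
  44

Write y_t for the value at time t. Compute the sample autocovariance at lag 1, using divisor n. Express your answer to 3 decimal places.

45.884

Mean ȳ = (54 + 53 + 52 + 54 + 62 + 62 + 51 + 37 + 37 + 44)/10 = 50.6000
Σ_{t=1}^{9}(y_t−ȳ)(y_{t+1}−ȳ) = 458.8400
γ_1 = 458.8400 / 10 = 45.884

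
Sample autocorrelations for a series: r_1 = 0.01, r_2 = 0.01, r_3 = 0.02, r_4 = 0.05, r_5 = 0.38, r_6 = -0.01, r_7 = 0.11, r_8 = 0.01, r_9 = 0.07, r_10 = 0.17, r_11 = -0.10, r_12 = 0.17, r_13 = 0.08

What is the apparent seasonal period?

The largest autocorrelation is r_5 = 0.38; the remaining lags stay at or below 0.17.
The dominant spike at lag 5 indicates a seasonal period of 5.

5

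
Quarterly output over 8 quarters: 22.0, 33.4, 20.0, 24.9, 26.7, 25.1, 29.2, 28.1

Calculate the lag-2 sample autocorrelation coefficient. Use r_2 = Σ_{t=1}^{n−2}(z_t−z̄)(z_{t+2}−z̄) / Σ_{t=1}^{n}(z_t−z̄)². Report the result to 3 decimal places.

Mean z̄ = (22.0 + 33.4 + 20.0 + 24.9 + 26.7 + 25.1 + 29.2 + 28.1)/8 = 26.1750
Numerator Σ_{t=1}^{6}(z_t−z̄)(z_{t+2}−z̄) = 14.2163
Denominator Σ(z_t−z̄)² = 123.6750
r_2 = 14.2163 / 123.6750 = 0.115

0.115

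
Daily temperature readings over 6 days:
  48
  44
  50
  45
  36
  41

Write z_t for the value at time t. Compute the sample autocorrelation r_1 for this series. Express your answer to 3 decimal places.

0.175

Mean z̄ = (48 + 44 + 50 + 45 + 36 + 41)/6 = 44.0000
Deviations from mean: 4.0000, 0.0000, 6.0000, 1.0000, -8.0000, -3.0000
Numerator Σ_{t=1}^{5}(z_t−z̄)(z_{t+1}−z̄) = 22.0000
Denominator Σ(z_t−z̄)² = 126.0000
r_1 = 22.0000 / 126.0000 = 0.175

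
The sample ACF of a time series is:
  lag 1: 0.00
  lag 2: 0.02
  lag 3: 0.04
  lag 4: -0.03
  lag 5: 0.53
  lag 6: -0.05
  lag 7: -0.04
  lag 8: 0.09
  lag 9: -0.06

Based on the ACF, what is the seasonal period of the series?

5

The largest autocorrelation is r_5 = 0.53; the remaining lags stay at or below 0.09.
The dominant spike at lag 5 indicates a seasonal period of 5.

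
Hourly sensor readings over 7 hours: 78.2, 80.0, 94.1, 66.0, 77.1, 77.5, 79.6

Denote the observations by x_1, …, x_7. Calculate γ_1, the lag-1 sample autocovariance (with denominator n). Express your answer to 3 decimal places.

Mean x̄ = (78.2 + 80.0 + 94.1 + 66.0 + 77.1 + 77.5 + 79.6)/7 = 78.9286
Deviations: -0.7286, 1.0714, 15.1714, -12.9286, -1.8286, -1.4286, 0.6714
Σ_{t=1}^{6}(x_t−x̄)(x_{t+1}−x̄) = -155.3765
γ_1 = -155.3765 / 7 = -22.197

-22.197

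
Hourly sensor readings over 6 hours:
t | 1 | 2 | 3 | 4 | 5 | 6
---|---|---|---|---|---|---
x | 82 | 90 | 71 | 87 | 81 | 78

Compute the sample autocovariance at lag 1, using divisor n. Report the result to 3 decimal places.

-23.958

Mean x̄ = (82 + 90 + 71 + 87 + 81 + 78)/6 = 81.5000
Σ_{t=1}^{5}(x_t−x̄)(x_{t+1}−x̄) = -143.7500
γ_1 = -143.7500 / 6 = -23.958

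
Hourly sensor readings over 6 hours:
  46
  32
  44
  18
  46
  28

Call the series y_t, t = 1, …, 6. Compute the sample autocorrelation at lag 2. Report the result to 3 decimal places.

0.558

Mean ȳ = (46 + 32 + 44 + 18 + 46 + 28)/6 = 35.6667
Deviations from mean: 10.3333, -3.6667, 8.3333, -17.6667, 10.3333, -7.6667
Numerator Σ_{t=1}^{4}(y_t−ȳ)(y_{t+2}−ȳ) = 372.4444
Denominator Σ(y_t−ȳ)² = 667.3333
r_2 = 372.4444 / 667.3333 = 0.558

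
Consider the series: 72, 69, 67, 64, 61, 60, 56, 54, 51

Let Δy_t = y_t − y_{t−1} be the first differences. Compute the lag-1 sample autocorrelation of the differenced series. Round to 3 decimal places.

First differences Δy: -3, -2, -3, -3, -1, -4, -2, -3
Mean of differences = -2.6250
Numerator Σ(Δy_t−Δȳ)(Δy_{t+1}−Δȳ) = -4.2656
Denominator Σ(Δy_t−Δȳ)² = 5.8750
r_1(Δy) = -4.2656 / 5.8750 = -0.726

-0.726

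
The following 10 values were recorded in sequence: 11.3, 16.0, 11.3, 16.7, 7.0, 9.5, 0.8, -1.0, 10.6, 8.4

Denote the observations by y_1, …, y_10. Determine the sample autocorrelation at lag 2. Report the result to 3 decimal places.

0.216

Mean ȳ = (11.3 + 16.0 + 11.3 + 16.7 + 7.0 + 9.5 + 0.8 − 1.0 + 10.6 + 8.4)/10 = 9.0600
Numerator Σ_{t=1}^{8}(y_t−ȳ)(y_{t+2}−ȳ) = 63.2948
Denominator Σ(y_t−ȳ)² = 293.2440
r_2 = 63.2948 / 293.2440 = 0.216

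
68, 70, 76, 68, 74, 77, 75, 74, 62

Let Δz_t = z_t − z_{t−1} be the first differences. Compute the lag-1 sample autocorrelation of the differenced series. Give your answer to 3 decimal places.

-0.189

First differences Δz: 2, 6, -8, 6, 3, -2, -1, -12
Mean of differences = -0.7500
Numerator Σ(Δz_t−Δz̄)(Δz_{t+1}−Δz̄) = -55.5625
Denominator Σ(Δz_t−Δz̄)² = 293.5000
r_1(Δz) = -55.5625 / 293.5000 = -0.189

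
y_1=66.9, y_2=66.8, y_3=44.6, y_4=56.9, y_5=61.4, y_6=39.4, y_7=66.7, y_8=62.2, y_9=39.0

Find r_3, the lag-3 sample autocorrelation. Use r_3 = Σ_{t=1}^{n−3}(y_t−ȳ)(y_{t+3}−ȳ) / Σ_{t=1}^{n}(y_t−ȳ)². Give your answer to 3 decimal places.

0.523

Mean ȳ = (66.9 + 66.8 + 44.6 + 56.9 + 61.4 + 39.4 + 66.7 + 62.2 + 39.0)/9 = 55.9889
Σ(y_t−ȳ)(y_{t+3}−ȳ) = (9.9412) + (58.5001) + (188.9290) + (9.7590) + (33.6090) + (281.8268) = 582.5652
Denominator Σ(y_t−ȳ)² = 1112.8689
r_3 = 582.5652 / 1112.8689 = 0.523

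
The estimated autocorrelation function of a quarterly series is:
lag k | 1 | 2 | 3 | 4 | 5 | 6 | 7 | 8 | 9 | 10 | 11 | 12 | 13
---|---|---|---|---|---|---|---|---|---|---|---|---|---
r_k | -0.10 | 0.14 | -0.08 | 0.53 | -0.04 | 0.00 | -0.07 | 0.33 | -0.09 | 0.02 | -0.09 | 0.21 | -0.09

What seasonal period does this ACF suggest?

4

The largest autocorrelation is r_4 = 0.53, with weaker echoes at lags 8 (0.33) and 12 (0.21); the remaining lags stay at or below 0.14.
The dominant spike at lag 4 indicates a seasonal period of 4.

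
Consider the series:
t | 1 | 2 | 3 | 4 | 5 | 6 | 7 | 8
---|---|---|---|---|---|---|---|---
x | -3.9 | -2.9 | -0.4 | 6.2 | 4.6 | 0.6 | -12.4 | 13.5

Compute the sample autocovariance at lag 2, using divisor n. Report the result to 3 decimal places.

Mean x̄ = (-3.9 − 2.9 − 0.4 + 6.2 + 4.6 + 0.6 − 12.4 + 13.5)/8 = 0.6625
Deviations: -4.5625, -3.5625, -1.0625, 5.5375, 3.9375, -0.0625, -13.0625, 12.8375
Σ_{t=1}^{6}(x_t−x̄)(x_{t+2}−x̄) = -71.6453
γ_2 = -71.6453 / 8 = -8.956

-8.956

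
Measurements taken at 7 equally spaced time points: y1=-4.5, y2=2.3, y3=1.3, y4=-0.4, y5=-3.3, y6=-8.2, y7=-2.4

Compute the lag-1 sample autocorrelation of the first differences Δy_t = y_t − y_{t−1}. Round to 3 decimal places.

First differences Δy: 6.8, -1.0, -1.7, -2.9, -4.9, 5.8
Mean of differences = 0.3500
Numerator Σ(Δy_t−Δȳ)(Δy_{t+1}−Δȳ) = -10.8275
Denominator Σ(Δy_t−Δȳ)² = 115.4550
r_1(Δy) = -10.8275 / 115.4550 = -0.094

-0.094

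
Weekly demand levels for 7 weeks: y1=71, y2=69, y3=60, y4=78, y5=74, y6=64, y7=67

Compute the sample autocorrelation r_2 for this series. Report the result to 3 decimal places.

-0.536

Mean ȳ = (71 + 69 + 60 + 78 + 74 + 64 + 67)/7 = 69.0000
Deviations from mean: 2.0000, 0.0000, -9.0000, 9.0000, 5.0000, -5.0000, -2.0000
Σ(y_t−ȳ)(y_{t+2}−ȳ) = (-18.0000) + (0.0000) + (-45.0000) + (-45.0000) + (-10.0000) = -118.0000
Denominator Σ(y_t−ȳ)² = 220.0000
r_2 = -118.0000 / 220.0000 = -0.536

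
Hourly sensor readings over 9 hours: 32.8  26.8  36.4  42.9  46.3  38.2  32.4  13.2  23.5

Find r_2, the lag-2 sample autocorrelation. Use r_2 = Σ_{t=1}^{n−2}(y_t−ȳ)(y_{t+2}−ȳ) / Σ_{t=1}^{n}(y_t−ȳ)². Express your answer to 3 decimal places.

Mean ȳ = (32.8 + 26.8 + 36.4 + 42.9 + 46.3 + 38.2 + 32.4 + 13.2 + 23.5)/9 = 32.5000
Numerator Σ_{t=1}^{7}(y_t−ȳ)(y_{t+2}−ȳ) = -55.5000
Denominator Σ(y_t−ȳ)² = 832.3800
r_2 = -55.5000 / 832.3800 = -0.067

-0.067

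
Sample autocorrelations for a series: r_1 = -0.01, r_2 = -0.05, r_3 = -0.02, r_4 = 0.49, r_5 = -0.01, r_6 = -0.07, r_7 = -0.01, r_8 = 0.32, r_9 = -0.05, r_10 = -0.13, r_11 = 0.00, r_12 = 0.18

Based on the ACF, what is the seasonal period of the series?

4

The largest autocorrelation is r_4 = 0.49, with weaker echoes at lags 8 (0.32) and 12 (0.18); the remaining lags stay at or below 0.00.
The dominant spike at lag 4 indicates a seasonal period of 4.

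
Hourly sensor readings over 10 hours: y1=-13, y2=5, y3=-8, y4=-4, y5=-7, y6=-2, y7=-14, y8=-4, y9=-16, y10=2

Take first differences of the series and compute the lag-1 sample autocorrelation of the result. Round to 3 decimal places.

-0.648

First differences Δy: 18, -13, 4, -3, 5, -12, 10, -12, 18
Mean of differences = 1.6667
Numerator Σ(Δy_t−Δȳ)(Δy_{t+1}−Δȳ) = -796.7778
Denominator Σ(Δy_t−Δȳ)² = 1230.0000
r_1(Δy) = -796.7778 / 1230.0000 = -0.648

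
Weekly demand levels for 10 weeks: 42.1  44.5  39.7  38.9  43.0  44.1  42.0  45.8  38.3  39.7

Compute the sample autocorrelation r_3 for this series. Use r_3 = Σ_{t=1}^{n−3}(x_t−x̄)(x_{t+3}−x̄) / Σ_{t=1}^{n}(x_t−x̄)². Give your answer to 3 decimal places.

-0.113

Mean x̄ = (42.1 + 44.5 + 39.7 + 38.9 + 43.0 + 44.1 + 42.0 + 45.8 + 38.3 + 39.7)/10 = 41.8100
Σ(x_t−x̄)(x_{t+3}−x̄) = (-0.8439) + (3.2011) + (-4.8319) + (-0.5529) + (4.7481) + (-8.0379) + (-0.4009) = -6.7183
Denominator Σ(x_t−x̄)² = 59.6290
r_3 = -6.7183 / 59.6290 = -0.113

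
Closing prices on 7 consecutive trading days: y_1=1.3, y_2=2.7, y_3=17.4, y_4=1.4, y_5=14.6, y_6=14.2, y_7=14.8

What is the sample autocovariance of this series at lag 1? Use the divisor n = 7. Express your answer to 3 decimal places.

Mean ȳ = (1.3 + 2.7 + 17.4 + 1.4 + 14.6 + 14.2 + 14.8)/7 = 9.4857
Σ_{t=1}^{6}(y_t−ȳ)(y_{t+1}−ȳ) = -54.3402
γ_1 = -54.3402 / 7 = -7.763

-7.763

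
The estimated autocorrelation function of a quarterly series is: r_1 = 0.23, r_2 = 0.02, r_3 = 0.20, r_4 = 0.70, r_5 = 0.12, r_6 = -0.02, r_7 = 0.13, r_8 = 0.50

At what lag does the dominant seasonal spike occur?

4

The largest autocorrelation is r_4 = 0.70, with a weaker echo at lag 8 (0.50); the remaining lags stay at or below 0.23. The elevated value at lag 1 (0.23), dropping to 0.02 at lag 2, reflects decaying short-term dependence rather than seasonality.
The dominant spike at lag 4 indicates a seasonal period of 4.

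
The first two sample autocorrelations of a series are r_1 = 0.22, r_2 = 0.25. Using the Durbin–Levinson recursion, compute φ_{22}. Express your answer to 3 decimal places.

0.212

φ_{22} = (r_2 − r_1²) / (1 − r_1²)
r_1² = (0.22)² = 0.0484
Numerator = 0.25 − 0.0484 = 0.2016; denominator = 1 − 0.0484 = 0.9516
φ_{22} = 0.2016 / 0.9516 = 0.212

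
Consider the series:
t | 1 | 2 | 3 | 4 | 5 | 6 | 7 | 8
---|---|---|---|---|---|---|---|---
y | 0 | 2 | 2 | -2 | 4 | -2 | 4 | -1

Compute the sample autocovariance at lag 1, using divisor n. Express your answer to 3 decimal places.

-4.471

Mean ȳ = (0 + 2 + 2 − 2 + 4 − 2 + 4 − 1)/8 = 0.8750
Σ_{t=1}^{7}(y_t−ȳ)(y_{t+1}−ȳ) = -35.7656
γ_1 = -35.7656 / 8 = -4.471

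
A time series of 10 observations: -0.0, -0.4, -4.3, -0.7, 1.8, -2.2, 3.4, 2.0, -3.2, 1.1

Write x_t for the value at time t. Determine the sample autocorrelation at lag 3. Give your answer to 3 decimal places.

Mean x̄ = (-0.0 − 0.4 − 4.3 − 0.7 + 1.8 − 2.2 + 3.4 + 2.0 − 3.2 + 1.1)/10 = -0.2500
Numerator Σ_{t=1}^{7}(x_t−x̄)(x_{t+3}−x̄) = 21.1275
Denominator Σ(x_t−x̄)² = 53.6050
r_3 = 21.1275 / 53.6050 = 0.394

0.394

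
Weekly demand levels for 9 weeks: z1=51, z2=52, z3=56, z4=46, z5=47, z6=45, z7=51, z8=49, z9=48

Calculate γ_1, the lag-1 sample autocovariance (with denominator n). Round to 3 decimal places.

1.163

Mean z̄ = (51 + 52 + 56 + 46 + 47 + 45 + 51 + 49 + 48)/9 = 49.4444
Σ_{t=1}^{8}(z_t−z̄)(z_{t+1}−z̄) = 10.4691
γ_1 = 10.4691 / 9 = 1.163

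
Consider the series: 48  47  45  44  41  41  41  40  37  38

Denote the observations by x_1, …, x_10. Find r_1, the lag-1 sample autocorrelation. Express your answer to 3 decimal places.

0.682

Mean x̄ = (48 + 47 + 45 + 44 + 41 + 41 + 41 + 40 + 37 + 38)/10 = 42.2000
Numerator Σ_{t=1}^{9}(x_t−x̄)(x_{t+1}−x̄) = 82.9600
Denominator Σ(x_t−x̄)² = 121.6000
r_1 = 82.9600 / 121.6000 = 0.682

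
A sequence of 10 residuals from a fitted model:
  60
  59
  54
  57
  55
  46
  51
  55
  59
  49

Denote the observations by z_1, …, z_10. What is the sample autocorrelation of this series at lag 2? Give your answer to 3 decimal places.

Mean z̄ = (60 + 59 + 54 + 57 + 55 + 46 + 51 + 55 + 59 + 49)/10 = 54.5000
Numerator Σ_{t=1}^{8}(z_t−z̄)(z_{t+2}−z̄) = -37.5000
Denominator Σ(z_t−z̄)² = 192.5000
r_2 = -37.5000 / 192.5000 = -0.195

-0.195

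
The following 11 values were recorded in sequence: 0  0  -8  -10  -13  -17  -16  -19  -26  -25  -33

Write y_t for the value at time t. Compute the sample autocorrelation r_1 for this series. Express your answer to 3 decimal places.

0.650

Mean ȳ = (0 + 0 − 8 − 10 − 13 − 17 − 16 − 19 − 26 − 25 − 33)/11 = -15.1818
Numerator Σ_{t=1}^{10}(y_t−ȳ)(y_{t+1}−ȳ) = 711.1488
Denominator Σ(y_t−ȳ)² = 1093.6364
r_1 = 711.1488 / 1093.6364 = 0.650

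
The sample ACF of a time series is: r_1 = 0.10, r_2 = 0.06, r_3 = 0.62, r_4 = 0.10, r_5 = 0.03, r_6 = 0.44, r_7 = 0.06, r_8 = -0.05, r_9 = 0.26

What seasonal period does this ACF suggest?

3

The largest autocorrelation is r_3 = 0.62, with weaker echoes at lags 6 (0.44) and 9 (0.26); the remaining lags stay at or below 0.10.
The dominant spike at lag 3 indicates a seasonal period of 3.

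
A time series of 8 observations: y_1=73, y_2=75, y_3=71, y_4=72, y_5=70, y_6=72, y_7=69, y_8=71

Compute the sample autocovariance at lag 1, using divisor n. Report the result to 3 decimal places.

0.217

Mean ȳ = (73 + 75 + 71 + 72 + 70 + 72 + 69 + 71)/8 = 71.6250
Deviations: 1.3750, 3.3750, -0.6250, 0.3750, -1.6250, 0.3750, -2.6250, -0.6250
Σ_{t=1}^{7}(y_t−ȳ)(y_{t+1}−ȳ) = 1.7344
γ_1 = 1.7344 / 8 = 0.217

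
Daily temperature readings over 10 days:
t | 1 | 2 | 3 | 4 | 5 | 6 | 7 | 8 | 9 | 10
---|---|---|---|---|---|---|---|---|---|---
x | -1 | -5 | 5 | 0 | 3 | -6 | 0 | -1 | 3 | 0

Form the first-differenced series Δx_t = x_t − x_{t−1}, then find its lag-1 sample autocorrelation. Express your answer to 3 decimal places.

First differences Δx: -4, 10, -5, 3, -9, 6, -1, 4, -3
Mean of differences = 0.1111
Numerator Σ(Δx_t−Δx̄)(Δx_{t+1}−Δx̄) = -208.9012
Denominator Σ(Δx_t−Δx̄)² = 292.8889
r_1(Δx) = -208.9012 / 292.8889 = -0.713

-0.713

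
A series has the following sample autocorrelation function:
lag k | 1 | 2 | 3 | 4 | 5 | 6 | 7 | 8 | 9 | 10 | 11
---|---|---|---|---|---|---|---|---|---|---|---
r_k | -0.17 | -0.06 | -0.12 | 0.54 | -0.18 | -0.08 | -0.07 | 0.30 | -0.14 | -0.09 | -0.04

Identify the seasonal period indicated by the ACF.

4

The largest autocorrelation is r_4 = 0.54, with a weaker echo at lag 8 (0.30); the remaining lags stay at or below -0.04.
The dominant spike at lag 4 indicates a seasonal period of 4.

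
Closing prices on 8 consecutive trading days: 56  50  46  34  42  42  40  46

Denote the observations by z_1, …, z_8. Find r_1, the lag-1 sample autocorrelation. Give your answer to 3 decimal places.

Mean z̄ = (56 + 50 + 46 + 34 + 42 + 42 + 40 + 46)/8 = 44.5000
Σ(z_t−z̄)(z_{t+1}−z̄) = (63.2500) + (8.2500) + (-15.7500) + (26.2500) + (6.2500) + (11.2500) + (-6.7500) = 92.7500
Denominator Σ(z_t−z̄)² = 310.0000
r_1 = 92.7500 / 310.0000 = 0.299

0.299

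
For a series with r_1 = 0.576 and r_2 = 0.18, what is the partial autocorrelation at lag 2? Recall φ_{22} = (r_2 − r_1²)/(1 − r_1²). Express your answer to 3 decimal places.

-0.227

φ_{22} = (r_2 − r_1²) / (1 − r_1²)
r_1² = (0.576)² = 0.331776
Numerator = 0.18 − 0.3318 = -0.1518; denominator = 1 − 0.3318 = 0.6682
φ_{22} = -0.1518 / 0.6682 = -0.227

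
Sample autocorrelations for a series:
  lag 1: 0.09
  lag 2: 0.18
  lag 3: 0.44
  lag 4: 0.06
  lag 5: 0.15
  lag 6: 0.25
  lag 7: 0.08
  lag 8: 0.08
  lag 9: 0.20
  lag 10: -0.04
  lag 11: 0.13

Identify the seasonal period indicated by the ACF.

The largest autocorrelation is r_3 = 0.44, with weaker echoes at lags 6 (0.25) and 9 (0.20); the remaining lags stay at or below 0.18.
The dominant spike at lag 3 indicates a seasonal period of 3.

3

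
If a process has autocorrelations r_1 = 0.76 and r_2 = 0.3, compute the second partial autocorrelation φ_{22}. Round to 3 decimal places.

-0.657

φ_{22} = (r_2 − r_1²) / (1 − r_1²)
r_1² = (0.76)² = 0.5776
Numerator = 0.3 − 0.5776 = -0.2776; denominator = 1 − 0.5776 = 0.4224
φ_{22} = -0.2776 / 0.4224 = -0.657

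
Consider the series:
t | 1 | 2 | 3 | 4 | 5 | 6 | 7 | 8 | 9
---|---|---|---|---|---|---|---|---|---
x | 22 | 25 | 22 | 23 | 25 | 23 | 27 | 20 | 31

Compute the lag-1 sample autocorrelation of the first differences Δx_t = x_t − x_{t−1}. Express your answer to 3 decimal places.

-0.605

First differences Δx: 3, -3, 1, 2, -2, 4, -7, 11
Mean of differences = 1.1250
Numerator Σ(Δx_t−Δx̄)(Δx_{t+1}−Δx̄) = -122.6406
Denominator Σ(Δx_t−Δx̄)² = 202.8750
r_1(Δx) = -122.6406 / 202.8750 = -0.605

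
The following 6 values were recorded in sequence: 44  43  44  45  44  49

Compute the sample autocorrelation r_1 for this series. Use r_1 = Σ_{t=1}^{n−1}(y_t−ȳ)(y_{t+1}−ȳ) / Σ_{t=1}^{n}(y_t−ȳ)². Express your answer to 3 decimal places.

Mean ȳ = (44 + 43 + 44 + 45 + 44 + 49)/6 = 44.8333
Deviations from mean: -0.8333, -1.8333, -0.8333, 0.1667, -0.8333, 4.1667
Σ(y_t−ȳ)(y_{t+1}−ȳ) = (1.5278) + (1.5278) + (-0.1389) + (-0.1389) + (-3.4722) = -0.6944
Denominator Σ(y_t−ȳ)² = 22.8333
r_1 = -0.6944 / 22.8333 = -0.030

-0.030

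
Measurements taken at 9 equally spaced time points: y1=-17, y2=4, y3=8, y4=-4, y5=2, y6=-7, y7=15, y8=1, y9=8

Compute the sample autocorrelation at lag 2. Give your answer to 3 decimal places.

Mean ȳ = (-17 + 4 + 8 − 4 + 2 − 7 + 15 + 1 + 8)/9 = 1.1111
Σ(y_t−ȳ)(y_{t+2}−ȳ) = (-124.7654) + (-14.7654) + (6.1235) + (41.4568) + (12.3457) + (0.9012) + (95.6790) = 16.9753
Denominator Σ(y_t−ȳ)² = 716.8889
r_2 = 16.9753 / 716.8889 = 0.024

0.024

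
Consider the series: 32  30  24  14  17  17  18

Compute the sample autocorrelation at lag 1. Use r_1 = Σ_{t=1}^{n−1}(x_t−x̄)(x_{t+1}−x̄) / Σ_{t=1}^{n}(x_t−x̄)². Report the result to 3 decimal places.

Mean x̄ = (32 + 30 + 24 + 14 + 17 + 17 + 18)/7 = 21.7143
Σ(x_t−x̄)(x_{t+1}−x̄) = (85.2245) + (18.9388) + (-17.6327) + (36.3673) + (22.2245) + (17.5102) = 162.6327
Denominator Σ(x_t−x̄)² = 297.4286
r_1 = 162.6327 / 297.4286 = 0.547

0.547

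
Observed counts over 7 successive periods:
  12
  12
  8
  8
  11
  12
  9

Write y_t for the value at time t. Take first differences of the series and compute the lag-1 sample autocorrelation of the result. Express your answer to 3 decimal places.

-0.007

First differences Δy: 0, -4, 0, 3, 1, -3
Mean of differences = -0.5000
Numerator Σ(Δy_t−Δȳ)(Δy_{t+1}−Δȳ) = -0.2500
Denominator Σ(Δy_t−Δȳ)² = 33.5000
r_1(Δy) = -0.2500 / 33.5000 = -0.007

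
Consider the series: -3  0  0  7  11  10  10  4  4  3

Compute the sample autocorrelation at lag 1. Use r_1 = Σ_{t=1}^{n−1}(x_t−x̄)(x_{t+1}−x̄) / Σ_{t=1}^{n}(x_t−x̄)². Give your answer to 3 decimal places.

0.587

Mean x̄ = (-3 + 0 + 0 + 7 + 11 + 10 + 10 + 4 + 4 + 3)/10 = 4.6000
Numerator Σ_{t=1}^{9}(x_t−x̄)(x_{t+1}−x̄) = 122.2400
Denominator Σ(x_t−x̄)² = 208.4000
r_1 = 122.2400 / 208.4000 = 0.587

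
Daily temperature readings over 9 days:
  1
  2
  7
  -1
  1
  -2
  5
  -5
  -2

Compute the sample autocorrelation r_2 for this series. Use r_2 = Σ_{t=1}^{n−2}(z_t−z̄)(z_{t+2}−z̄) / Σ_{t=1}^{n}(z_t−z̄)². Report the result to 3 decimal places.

0.104

Mean z̄ = (1 + 2 + 7 − 1 + 1 − 2 + 5 − 5 − 2)/9 = 0.6667
Σ(z_t−z̄)(z_{t+2}−z̄) = (2.1111) + (-2.2222) + (2.1111) + (4.4444) + (1.4444) + (15.1111) + (-11.5556) = 11.4444
Denominator Σ(z_t−z̄)² = 110.0000
r_2 = 11.4444 / 110.0000 = 0.104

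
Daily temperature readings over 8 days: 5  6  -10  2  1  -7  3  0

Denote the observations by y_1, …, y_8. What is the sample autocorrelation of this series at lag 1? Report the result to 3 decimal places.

Mean ȳ = (5 + 6 − 10 + 2 + 1 − 7 + 3 + 0)/8 = 0.0000
Σ(y_t−ȳ)(y_{t+1}−ȳ) = (30.0000) + (-60.0000) + (-20.0000) + (2.0000) + (-7.0000) + (-21.0000) + (0.0000) = -76.0000
Denominator Σ(y_t−ȳ)² = 224.0000
r_1 = -76.0000 / 224.0000 = -0.339

-0.339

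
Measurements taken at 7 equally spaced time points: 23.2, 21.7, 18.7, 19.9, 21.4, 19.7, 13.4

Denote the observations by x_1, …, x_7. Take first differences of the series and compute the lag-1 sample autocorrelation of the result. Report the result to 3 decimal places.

0.119

First differences Δx: -1.5, -3.0, 1.2, 1.5, -1.7, -6.3
Mean of differences = -1.6333
Numerator Σ(Δx_t−Δx̄)(Δx_{t+1}−Δx̄) = 4.9256
Denominator Σ(Δx_t−Δx̄)² = 41.5133
r_1(Δx) = 4.9256 / 41.5133 = 0.119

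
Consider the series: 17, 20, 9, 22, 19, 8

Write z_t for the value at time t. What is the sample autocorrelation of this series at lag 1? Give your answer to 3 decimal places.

-0.406

Mean z̄ = (17 + 20 + 9 + 22 + 19 + 8)/6 = 15.8333
Deviations from mean: 1.1667, 4.1667, -6.8333, 6.1667, 3.1667, -7.8333
Σ(z_t−z̄)(z_{t+1}−z̄) = (4.8611) + (-28.4722) + (-42.1389) + (19.5278) + (-24.8056) = -71.0278
Denominator Σ(z_t−z̄)² = 174.8333
r_1 = -71.0278 / 174.8333 = -0.406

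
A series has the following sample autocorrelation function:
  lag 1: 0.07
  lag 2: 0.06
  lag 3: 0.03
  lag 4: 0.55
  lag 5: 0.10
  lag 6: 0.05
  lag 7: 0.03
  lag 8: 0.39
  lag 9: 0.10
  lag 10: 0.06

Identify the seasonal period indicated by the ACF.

The largest autocorrelation is r_4 = 0.55, with a weaker echo at lag 8 (0.39); the remaining lags stay at or below 0.10.
The dominant spike at lag 4 indicates a seasonal period of 4.

4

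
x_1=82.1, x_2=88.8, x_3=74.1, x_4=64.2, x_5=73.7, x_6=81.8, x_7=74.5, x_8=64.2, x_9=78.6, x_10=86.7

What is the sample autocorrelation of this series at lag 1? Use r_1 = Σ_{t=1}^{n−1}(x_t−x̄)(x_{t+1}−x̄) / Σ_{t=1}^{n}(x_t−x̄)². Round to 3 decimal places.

Mean x̄ = (82.1 + 88.8 + 74.1 + 64.2 + 73.7 + 81.8 + 74.5 + 64.2 + 78.6 + 86.7)/10 = 76.8700
Numerator Σ_{t=1}^{9}(x_t−x̄)(x_{t+1}−x̄) = 102.4101
Denominator Σ(x_t−x̄)² = 638.0010
r_1 = 102.4101 / 638.0010 = 0.161

0.161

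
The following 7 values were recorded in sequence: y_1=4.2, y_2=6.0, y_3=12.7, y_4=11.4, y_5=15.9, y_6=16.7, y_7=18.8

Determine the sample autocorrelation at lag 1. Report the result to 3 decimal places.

0.495

Mean ȳ = (4.2 + 6.0 + 12.7 + 11.4 + 15.9 + 16.7 + 18.8)/7 = 12.2429
Deviations from mean: -8.0429, -6.2429, 0.4571, -0.8429, 3.6571, 4.4571, 6.5571
Numerator Σ_{t=1}^{6}(y_t−ȳ)(y_{t+1}−ȳ) = 89.4153
Denominator Σ(y_t−ȳ)² = 180.8171
r_1 = 89.4153 / 180.8171 = 0.495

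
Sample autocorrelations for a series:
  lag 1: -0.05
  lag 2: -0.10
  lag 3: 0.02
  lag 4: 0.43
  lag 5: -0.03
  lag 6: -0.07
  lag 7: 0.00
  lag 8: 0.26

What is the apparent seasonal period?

The largest autocorrelation is r_4 = 0.43, with a weaker echo at lag 8 (0.26); the remaining lags stay at or below 0.02.
The dominant spike at lag 4 indicates a seasonal period of 4.

4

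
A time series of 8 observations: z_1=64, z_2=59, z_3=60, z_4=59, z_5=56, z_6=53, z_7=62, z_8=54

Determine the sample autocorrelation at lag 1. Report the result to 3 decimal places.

-0.182

Mean z̄ = (64 + 59 + 60 + 59 + 56 + 53 + 62 + 54)/8 = 58.3750
Deviations from mean: 5.6250, 0.6250, 1.6250, 0.6250, -2.3750, -5.3750, 3.6250, -4.3750
Numerator Σ_{t=1}^{7}(z_t−z̄)(z_{t+1}−z̄) = -18.5156
Denominator Σ(z_t−z̄)² = 101.8750
r_1 = -18.5156 / 101.8750 = -0.182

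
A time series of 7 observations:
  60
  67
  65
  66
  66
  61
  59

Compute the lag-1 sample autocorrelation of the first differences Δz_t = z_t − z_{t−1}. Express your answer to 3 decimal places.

First differences Δz: 7, -2, 1, 0, -5, -2
Mean of differences = -0.1667
Numerator Σ(Δz_t−Δz̄)(Δz_{t+1}−Δz̄) = -7.0278
Denominator Σ(Δz_t−Δz̄)² = 82.8333
r_1(Δz) = -7.0278 / 82.8333 = -0.085

-0.085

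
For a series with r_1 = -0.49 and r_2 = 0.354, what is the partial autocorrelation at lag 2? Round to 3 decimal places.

0.150

φ_{22} = (r_2 − r_1²) / (1 − r_1²)
r_1² = (-0.49)² = 0.2401
Numerator = 0.354 − 0.2401 = 0.1139; denominator = 1 − 0.2401 = 0.7599
φ_{22} = 0.1139 / 0.7599 = 0.150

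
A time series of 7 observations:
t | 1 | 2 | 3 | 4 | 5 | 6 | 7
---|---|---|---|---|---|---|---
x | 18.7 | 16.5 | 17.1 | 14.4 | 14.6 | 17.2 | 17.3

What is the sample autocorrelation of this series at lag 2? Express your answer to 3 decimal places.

Mean x̄ = (18.7 + 16.5 + 17.1 + 14.4 + 14.6 + 17.2 + 17.3)/7 = 16.5429
Deviations from mean: 2.1571, -0.0429, 0.5571, -2.1429, -1.9429, 0.6571, 0.7571
Numerator Σ_{t=1}^{5}(x_t−x̄)(x_{t+2}−x̄) = -2.6680
Denominator Σ(x_t−x̄)² = 14.3371
r_2 = -2.6680 / 14.3371 = -0.186

-0.186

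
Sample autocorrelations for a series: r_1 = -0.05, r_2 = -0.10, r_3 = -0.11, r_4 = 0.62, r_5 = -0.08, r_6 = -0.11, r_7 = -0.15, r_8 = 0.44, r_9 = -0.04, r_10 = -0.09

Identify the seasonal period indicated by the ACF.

4

The largest autocorrelation is r_4 = 0.62, with a weaker echo at lag 8 (0.44); the remaining lags stay at or below -0.04.
The dominant spike at lag 4 indicates a seasonal period of 4.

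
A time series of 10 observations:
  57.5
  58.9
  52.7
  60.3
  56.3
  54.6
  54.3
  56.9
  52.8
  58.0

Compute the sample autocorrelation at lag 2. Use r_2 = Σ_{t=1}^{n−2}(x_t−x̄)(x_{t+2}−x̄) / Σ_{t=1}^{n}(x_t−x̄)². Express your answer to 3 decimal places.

Mean x̄ = (57.5 + 58.9 + 52.7 + 60.3 + 56.3 + 54.6 + 54.3 + 56.9 + 52.8 + 58.0)/10 = 56.2300
Numerator Σ_{t=1}^{8}(x_t−x̄)(x_{t+2}−x̄) = 6.0812
Denominator Σ(x_t−x̄)² = 59.5010
r_2 = 6.0812 / 59.5010 = 0.102

0.102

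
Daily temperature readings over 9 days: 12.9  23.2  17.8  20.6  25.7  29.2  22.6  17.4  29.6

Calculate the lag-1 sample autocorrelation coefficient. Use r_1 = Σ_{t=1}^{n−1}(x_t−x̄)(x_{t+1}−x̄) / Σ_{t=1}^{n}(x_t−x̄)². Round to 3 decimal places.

-0.090

Mean x̄ = (12.9 + 23.2 + 17.8 + 20.6 + 25.7 + 29.2 + 22.6 + 17.4 + 29.6)/9 = 22.1111
Numerator Σ_{t=1}^{8}(x_t−x̄)(x_{t+1}−x̄) = -22.3101
Denominator Σ(x_t−x̄)² = 248.5489
r_1 = -22.3101 / 248.5489 = -0.090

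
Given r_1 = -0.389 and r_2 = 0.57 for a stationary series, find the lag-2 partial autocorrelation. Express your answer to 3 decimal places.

φ_{22} = (r_2 − r_1²) / (1 − r_1²)
r_1² = (-0.389)² = 0.151321
Numerator = 0.57 − 0.1513 = 0.4187; denominator = 1 − 0.1513 = 0.8487
φ_{22} = 0.4187 / 0.8487 = 0.493

0.493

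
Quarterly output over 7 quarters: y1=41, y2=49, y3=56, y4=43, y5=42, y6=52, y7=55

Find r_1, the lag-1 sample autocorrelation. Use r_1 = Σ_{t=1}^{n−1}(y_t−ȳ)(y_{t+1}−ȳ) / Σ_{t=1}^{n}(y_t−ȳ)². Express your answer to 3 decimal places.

-0.024

Mean ȳ = (41 + 49 + 56 + 43 + 42 + 52 + 55)/7 = 48.2857
Deviations from mean: -7.2857, 0.7143, 7.7143, -5.2857, -6.2857, 3.7143, 6.7143
Numerator Σ_{t=1}^{6}(y_t−ȳ)(y_{t+1}−ȳ) = -5.6531
Denominator Σ(y_t−ȳ)² = 239.4286
r_1 = -5.6531 / 239.4286 = -0.024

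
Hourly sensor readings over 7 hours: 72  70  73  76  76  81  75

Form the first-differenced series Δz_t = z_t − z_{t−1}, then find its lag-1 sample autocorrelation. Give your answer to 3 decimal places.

-0.402

First differences Δz: -2, 3, 3, 0, 5, -6
Mean of differences = 0.5000
Numerator Σ(Δz_t−Δz̄)(Δz_{t+1}−Δz̄) = -32.7500
Denominator Σ(Δz_t−Δz̄)² = 81.5000
r_1(Δz) = -32.7500 / 81.5000 = -0.402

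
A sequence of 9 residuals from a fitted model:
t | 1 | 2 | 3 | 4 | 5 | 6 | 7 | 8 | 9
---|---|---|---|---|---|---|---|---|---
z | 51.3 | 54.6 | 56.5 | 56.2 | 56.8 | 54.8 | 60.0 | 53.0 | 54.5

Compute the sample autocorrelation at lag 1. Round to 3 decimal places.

-0.156

Mean z̄ = (51.3 + 54.6 + 56.5 + 56.2 + 56.8 + 54.8 + 60.0 + 53.0 + 54.5)/9 = 55.3000
Numerator Σ_{t=1}^{8}(z_t−z̄)(z_{t+1}−z̄) = -7.6800
Denominator Σ(z_t−z̄)² = 49.2600
r_1 = -7.6800 / 49.2600 = -0.156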